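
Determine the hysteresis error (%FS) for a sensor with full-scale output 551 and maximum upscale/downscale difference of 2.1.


Hysteresis = (max difference / full scale) * 100%.
H = (2.1 / 551) * 100
H = 0.381 %FS

0.381 %FS


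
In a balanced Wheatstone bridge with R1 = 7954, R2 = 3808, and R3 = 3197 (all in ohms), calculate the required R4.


At balance: R1*R4 = R2*R3, so R4 = R2*R3/R1.
R4 = 3808 * 3197 / 7954
R4 = 12174176 / 7954
R4 = 1530.57 ohm

1530.57 ohm


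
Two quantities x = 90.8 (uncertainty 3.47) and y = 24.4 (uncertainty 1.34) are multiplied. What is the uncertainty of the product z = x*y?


For a product z = x*y, the relative uncertainty is:
uz/z = sqrt((ux/x)^2 + (uy/y)^2)
Relative uncertainties: ux/x = 3.47/90.8 = 0.038216
uy/y = 1.34/24.4 = 0.054918
z = 90.8 * 24.4 = 2215.5
uz = 2215.5 * sqrt(0.038216^2 + 0.054918^2) = 148.232

148.232


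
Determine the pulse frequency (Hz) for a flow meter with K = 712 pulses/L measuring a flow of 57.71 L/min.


Frequency = K * Q / 60 (converting L/min to L/s).
f = 712 * 57.71 / 60
f = 41089.52 / 60
f = 684.83 Hz

684.83 Hz


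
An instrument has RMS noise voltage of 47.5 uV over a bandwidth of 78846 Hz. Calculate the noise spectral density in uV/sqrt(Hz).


Noise spectral density = Vrms / sqrt(BW).
NSD = 47.5 / sqrt(78846)
NSD = 47.5 / 280.7953
NSD = 0.1692 uV/sqrt(Hz)

0.1692 uV/sqrt(Hz)


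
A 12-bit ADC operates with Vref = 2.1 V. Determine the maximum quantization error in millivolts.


The maximum quantization error is +/- LSB/2.
LSB = Vref / 2^n = 2.1 / 4096 = 0.0005127 V
Max error = LSB / 2 = 0.0005127 / 2 = 0.00025635 V
Max error = 0.2563 mV

0.2563 mV


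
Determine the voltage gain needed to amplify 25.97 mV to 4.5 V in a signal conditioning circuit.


Gain = Vout / Vin (converting to same units).
G = 4.5 V / 25.97 mV
G = 4500.0 mV / 25.97 mV
G = 173.28

173.28


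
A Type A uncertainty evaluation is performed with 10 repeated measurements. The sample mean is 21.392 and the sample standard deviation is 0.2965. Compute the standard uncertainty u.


The standard uncertainty for Type A evaluation is u = s / sqrt(n).
u = 0.2965 / sqrt(10)
u = 0.2965 / 3.1623
u = 0.0938

0.0938


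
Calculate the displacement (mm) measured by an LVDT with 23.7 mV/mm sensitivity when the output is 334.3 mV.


Displacement = Vout / sensitivity.
d = 334.3 / 23.7
d = 14.105 mm

14.105 mm


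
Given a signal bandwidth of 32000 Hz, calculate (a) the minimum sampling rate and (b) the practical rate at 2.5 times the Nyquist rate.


By Nyquist theorem, fs_min = 2 * fmax.
fs_min = 2 * 32000 = 64000 Hz
Practical rate = 2.5 * fs_min = 2.5 * 64000 = 160000 Hz

fs_min = 64000 Hz, fs_practical = 160000 Hz


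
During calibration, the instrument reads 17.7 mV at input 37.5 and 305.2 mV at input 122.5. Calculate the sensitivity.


Sensitivity = (y2 - y1) / (x2 - x1).
S = (305.2 - 17.7) / (122.5 - 37.5)
S = 287.5 / 85.0
S = 3.3824 mV/unit

3.3824 mV/unit


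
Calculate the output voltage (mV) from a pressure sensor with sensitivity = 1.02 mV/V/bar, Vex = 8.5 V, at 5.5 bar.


Output = sensitivity * Vex * P.
Vout = 1.02 * 8.5 * 5.5
Vout = 8.67 * 5.5
Vout = 47.69 mV

47.69 mV


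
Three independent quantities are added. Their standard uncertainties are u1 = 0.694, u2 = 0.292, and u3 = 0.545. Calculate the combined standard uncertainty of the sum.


For a sum of independent quantities, uc = sqrt(u1^2 + u2^2 + u3^2).
uc = sqrt(0.694^2 + 0.292^2 + 0.545^2)
uc = sqrt(0.481636 + 0.085264 + 0.297025)
uc = 0.9295

0.9295


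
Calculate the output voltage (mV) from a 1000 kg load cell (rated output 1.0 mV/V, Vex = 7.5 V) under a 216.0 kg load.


Vout = rated_output * Vex * (load / capacity).
Vout = 1.0 * 7.5 * (216.0 / 1000)
Vout = 1.0 * 7.5 * 0.216
Vout = 1.62 mV

1.62 mV


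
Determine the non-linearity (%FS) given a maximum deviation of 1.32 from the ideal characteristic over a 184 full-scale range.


Linearity error = (max deviation / full scale) * 100%.
Linearity = (1.32 / 184) * 100
Linearity = 0.717 %FS

0.717 %FS


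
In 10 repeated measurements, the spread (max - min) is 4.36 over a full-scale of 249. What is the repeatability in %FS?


Repeatability = (spread / full scale) * 100%.
R = (4.36 / 249) * 100
R = 1.751 %FS

1.751 %FS


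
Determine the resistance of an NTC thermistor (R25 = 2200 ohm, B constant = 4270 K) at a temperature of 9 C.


NTC thermistor equation: Rt = R25 * exp(B * (1/T - 1/T25)).
T in Kelvin: 282.15 K, T25 = 298.15 K
1/T - 1/T25 = 1/282.15 - 1/298.15 = 0.0001902
B * (1/T - 1/T25) = 4270 * 0.0001902 = 0.8121
Rt = 2200 * exp(0.8121) = 4956.0 ohm

4956.0 ohm


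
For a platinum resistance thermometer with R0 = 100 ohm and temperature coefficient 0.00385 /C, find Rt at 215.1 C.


The RTD equation: Rt = R0 * (1 + alpha * T).
Rt = 100 * (1 + 0.00385 * 215.1)
Rt = 100 * (1 + 0.828135)
Rt = 100 * 1.828135
Rt = 182.814 ohm

182.814 ohm


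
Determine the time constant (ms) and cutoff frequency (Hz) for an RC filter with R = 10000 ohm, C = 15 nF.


Time constant: tau = R * C.
tau = 10000 * 1.50e-08 = 0.00015 s
tau = 0.15 ms
Cutoff frequency: fc = 1 / (2*pi*R*C).
fc = 1 / (2*pi*0.00015) = 1061.03 Hz

tau = 0.15 ms, fc = 1061.03 Hz


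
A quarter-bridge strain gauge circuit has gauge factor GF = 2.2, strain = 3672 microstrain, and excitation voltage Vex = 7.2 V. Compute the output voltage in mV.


Quarter bridge output: Vout = (GF * epsilon * Vex) / 4.
Vout = (2.2 * 3672e-6 * 7.2) / 4
Vout = 0.05816448 / 4 V
Vout = 0.01454112 V = 14.5411 mV

14.5411 mV


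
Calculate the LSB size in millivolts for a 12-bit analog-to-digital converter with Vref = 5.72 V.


The resolution (LSB) of an ADC is Vref / 2^n.
LSB = 5.72 / 2^12
LSB = 5.72 / 4096
LSB = 0.00139648 V = 1.39648438 mV

1.39648438 mV


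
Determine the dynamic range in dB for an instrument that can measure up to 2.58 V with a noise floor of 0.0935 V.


Dynamic range = 20 * log10(Vmax / Vnoise).
DR = 20 * log10(2.58 / 0.0935)
DR = 20 * log10(27.59)
DR = 28.82 dB

28.82 dB


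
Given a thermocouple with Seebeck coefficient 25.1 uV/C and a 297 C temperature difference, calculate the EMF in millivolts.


The thermocouple output V = sensitivity * dT.
V = 25.1 uV/C * 297 C
V = 7454.7 uV
V = 7.455 mV

7.455 mV


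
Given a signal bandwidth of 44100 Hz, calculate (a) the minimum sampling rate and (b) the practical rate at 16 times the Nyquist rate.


By Nyquist theorem, fs_min = 2 * fmax.
fs_min = 2 * 44100 = 88200 Hz
Practical rate = 16 * fs_min = 16 * 88200 = 1411200 Hz

fs_min = 88200 Hz, fs_practical = 1411200 Hz


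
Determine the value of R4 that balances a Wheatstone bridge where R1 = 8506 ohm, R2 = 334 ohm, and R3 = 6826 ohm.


At balance: R1*R4 = R2*R3, so R4 = R2*R3/R1.
R4 = 334 * 6826 / 8506
R4 = 2279884 / 8506
R4 = 268.03 ohm

268.03 ohm


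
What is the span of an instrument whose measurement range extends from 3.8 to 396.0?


Span = upper range - lower range.
Span = 396.0 - (3.8)
Span = 392.2

392.2


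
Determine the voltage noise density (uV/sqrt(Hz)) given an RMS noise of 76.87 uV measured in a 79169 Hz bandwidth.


Noise spectral density = Vrms / sqrt(BW).
NSD = 76.87 / sqrt(79169)
NSD = 76.87 / 281.3699
NSD = 0.2732 uV/sqrt(Hz)

0.2732 uV/sqrt(Hz)


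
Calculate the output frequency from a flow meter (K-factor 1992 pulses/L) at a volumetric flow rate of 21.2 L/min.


Frequency = K * Q / 60 (converting L/min to L/s).
f = 1992 * 21.2 / 60
f = 42230.4 / 60
f = 703.84 Hz

703.84 Hz


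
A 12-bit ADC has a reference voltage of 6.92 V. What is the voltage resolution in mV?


The resolution (LSB) of an ADC is Vref / 2^n.
LSB = 6.92 / 2^12
LSB = 6.92 / 4096
LSB = 0.00168945 V = 1.68945312 mV

1.68945312 mV


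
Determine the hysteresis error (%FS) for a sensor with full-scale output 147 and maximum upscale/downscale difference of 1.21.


Hysteresis = (max difference / full scale) * 100%.
H = (1.21 / 147) * 100
H = 0.823 %FS

0.823 %FS


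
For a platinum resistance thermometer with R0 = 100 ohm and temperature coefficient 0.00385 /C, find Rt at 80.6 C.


The RTD equation: Rt = R0 * (1 + alpha * T).
Rt = 100 * (1 + 0.00385 * 80.6)
Rt = 100 * (1 + 0.31031)
Rt = 100 * 1.31031
Rt = 131.031 ohm

131.031 ohm


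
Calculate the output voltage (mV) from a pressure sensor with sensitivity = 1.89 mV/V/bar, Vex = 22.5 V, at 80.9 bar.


Output = sensitivity * Vex * P.
Vout = 1.89 * 22.5 * 80.9
Vout = 42.525 * 80.9
Vout = 3440.27 mV

3440.27 mV


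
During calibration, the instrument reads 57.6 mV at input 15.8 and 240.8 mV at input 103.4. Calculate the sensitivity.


Sensitivity = (y2 - y1) / (x2 - x1).
S = (240.8 - 57.6) / (103.4 - 15.8)
S = 183.2 / 87.6
S = 2.0913 mV/unit

2.0913 mV/unit


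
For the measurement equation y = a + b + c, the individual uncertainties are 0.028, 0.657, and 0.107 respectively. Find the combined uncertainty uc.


For a sum of independent quantities, uc = sqrt(u1^2 + u2^2 + u3^2).
uc = sqrt(0.028^2 + 0.657^2 + 0.107^2)
uc = sqrt(0.000784 + 0.431649 + 0.011449)
uc = 0.6662

0.6662


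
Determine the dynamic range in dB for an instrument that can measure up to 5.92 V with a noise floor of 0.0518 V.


Dynamic range = 20 * log10(Vmax / Vnoise).
DR = 20 * log10(5.92 / 0.0518)
DR = 20 * log10(114.29)
DR = 41.16 dB

41.16 dB


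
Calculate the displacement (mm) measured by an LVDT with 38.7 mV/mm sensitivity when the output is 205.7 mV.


Displacement = Vout / sensitivity.
d = 205.7 / 38.7
d = 5.315 mm

5.315 mm


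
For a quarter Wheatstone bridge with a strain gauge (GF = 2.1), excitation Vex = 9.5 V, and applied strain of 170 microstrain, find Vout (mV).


Quarter bridge output: Vout = (GF * epsilon * Vex) / 4.
Vout = (2.1 * 170e-6 * 9.5) / 4
Vout = 0.0033915 / 4 V
Vout = 0.00084787 V = 0.8479 mV

0.8479 mV


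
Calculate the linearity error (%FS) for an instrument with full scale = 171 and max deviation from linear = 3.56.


Linearity error = (max deviation / full scale) * 100%.
Linearity = (3.56 / 171) * 100
Linearity = 2.082 %FS

2.082 %FS


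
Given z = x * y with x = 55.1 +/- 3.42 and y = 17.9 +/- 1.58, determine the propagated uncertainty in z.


For a product z = x*y, the relative uncertainty is:
uz/z = sqrt((ux/x)^2 + (uy/y)^2)
Relative uncertainties: ux/x = 3.42/55.1 = 0.062069
uy/y = 1.58/17.9 = 0.088268
z = 55.1 * 17.9 = 986.3
uz = 986.3 * sqrt(0.062069^2 + 0.088268^2) = 106.427

106.427


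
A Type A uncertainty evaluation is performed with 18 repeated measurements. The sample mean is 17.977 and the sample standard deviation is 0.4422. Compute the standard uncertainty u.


The standard uncertainty for Type A evaluation is u = s / sqrt(n).
u = 0.4422 / sqrt(18)
u = 0.4422 / 4.2426
u = 0.1042

0.1042


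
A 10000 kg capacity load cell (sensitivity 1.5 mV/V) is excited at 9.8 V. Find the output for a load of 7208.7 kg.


Vout = rated_output * Vex * (load / capacity).
Vout = 1.5 * 9.8 * (7208.7 / 10000)
Vout = 1.5 * 9.8 * 0.72087
Vout = 10.597 mV

10.597 mV


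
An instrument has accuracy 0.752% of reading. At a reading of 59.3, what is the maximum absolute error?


Absolute error = (accuracy% / 100) * reading.
Error = (0.752 / 100) * 59.3
Error = 0.00752 * 59.3
Error = 0.4459

0.4459


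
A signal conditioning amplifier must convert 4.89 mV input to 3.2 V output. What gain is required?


Gain = Vout / Vin (converting to same units).
G = 3.2 V / 4.89 mV
G = 3200.0 mV / 4.89 mV
G = 654.4

654.4


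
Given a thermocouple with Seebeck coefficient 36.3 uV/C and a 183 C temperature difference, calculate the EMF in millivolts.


The thermocouple output V = sensitivity * dT.
V = 36.3 uV/C * 183 C
V = 6642.9 uV
V = 6.643 mV

6.643 mV


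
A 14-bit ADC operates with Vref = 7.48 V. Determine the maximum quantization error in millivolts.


The maximum quantization error is +/- LSB/2.
LSB = Vref / 2^n = 7.48 / 16384 = 0.00045654 V
Max error = LSB / 2 = 0.00045654 / 2 = 0.00022827 V
Max error = 0.2283 mV

0.2283 mV


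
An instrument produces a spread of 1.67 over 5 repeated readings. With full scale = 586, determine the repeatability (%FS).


Repeatability = (spread / full scale) * 100%.
R = (1.67 / 586) * 100
R = 0.285 %FS

0.285 %FS


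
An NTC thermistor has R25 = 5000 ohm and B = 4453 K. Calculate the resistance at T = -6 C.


NTC thermistor equation: Rt = R25 * exp(B * (1/T - 1/T25)).
T in Kelvin: 267.15 K, T25 = 298.15 K
1/T - 1/T25 = 1/267.15 - 1/298.15 = 0.0003892
B * (1/T - 1/T25) = 4453 * 0.0003892 = 1.7331
Rt = 5000 * exp(1.7331) = 28290.9 ohm

28290.9 ohm


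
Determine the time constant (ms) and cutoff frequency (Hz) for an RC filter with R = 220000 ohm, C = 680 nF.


Time constant: tau = R * C.
tau = 220000 * 6.80e-07 = 0.1496 s
tau = 149.6 ms
Cutoff frequency: fc = 1 / (2*pi*R*C).
fc = 1 / (2*pi*0.1496) = 1.06 Hz

tau = 149.6 ms, fc = 1.06 Hz


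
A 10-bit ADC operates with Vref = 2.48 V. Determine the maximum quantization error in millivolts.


The maximum quantization error is +/- LSB/2.
LSB = Vref / 2^n = 2.48 / 1024 = 0.00242187 V
Max error = LSB / 2 = 0.00242187 / 2 = 0.00121094 V
Max error = 1.2109 mV

1.2109 mV


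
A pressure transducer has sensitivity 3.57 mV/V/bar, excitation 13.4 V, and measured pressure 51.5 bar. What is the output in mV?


Output = sensitivity * Vex * P.
Vout = 3.57 * 13.4 * 51.5
Vout = 47.838 * 51.5
Vout = 2463.66 mV

2463.66 mV


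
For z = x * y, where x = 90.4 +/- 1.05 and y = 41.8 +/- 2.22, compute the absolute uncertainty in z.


For a product z = x*y, the relative uncertainty is:
uz/z = sqrt((ux/x)^2 + (uy/y)^2)
Relative uncertainties: ux/x = 1.05/90.4 = 0.011615
uy/y = 2.22/41.8 = 0.05311
z = 90.4 * 41.8 = 3778.7
uz = 3778.7 * sqrt(0.011615^2 + 0.05311^2) = 205.431

205.431


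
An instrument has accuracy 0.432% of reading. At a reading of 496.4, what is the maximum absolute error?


Absolute error = (accuracy% / 100) * reading.
Error = (0.432 / 100) * 496.4
Error = 0.00432 * 496.4
Error = 2.1444

2.1444


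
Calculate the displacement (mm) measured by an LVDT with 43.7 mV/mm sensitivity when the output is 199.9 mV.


Displacement = Vout / sensitivity.
d = 199.9 / 43.7
d = 4.574 mm

4.574 mm


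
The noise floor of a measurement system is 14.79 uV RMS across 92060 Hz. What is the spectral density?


Noise spectral density = Vrms / sqrt(BW).
NSD = 14.79 / sqrt(92060)
NSD = 14.79 / 303.4139
NSD = 0.0487 uV/sqrt(Hz)

0.0487 uV/sqrt(Hz)


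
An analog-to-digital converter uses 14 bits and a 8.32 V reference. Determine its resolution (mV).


The resolution (LSB) of an ADC is Vref / 2^n.
LSB = 8.32 / 2^14
LSB = 8.32 / 16384
LSB = 0.00050781 V = 0.5078125 mV

0.5078125 mV


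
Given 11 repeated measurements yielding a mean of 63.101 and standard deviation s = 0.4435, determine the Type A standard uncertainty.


The standard uncertainty for Type A evaluation is u = s / sqrt(n).
u = 0.4435 / sqrt(11)
u = 0.4435 / 3.3166
u = 0.1337

0.1337


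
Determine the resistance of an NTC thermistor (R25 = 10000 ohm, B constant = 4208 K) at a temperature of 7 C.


NTC thermistor equation: Rt = R25 * exp(B * (1/T - 1/T25)).
T in Kelvin: 280.15 K, T25 = 298.15 K
1/T - 1/T25 = 1/280.15 - 1/298.15 = 0.0002155
B * (1/T - 1/T25) = 4208 * 0.0002155 = 0.9068
Rt = 10000 * exp(0.9068) = 24764.4 ohm

24764.4 ohm


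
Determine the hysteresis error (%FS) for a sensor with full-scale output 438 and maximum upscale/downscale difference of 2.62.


Hysteresis = (max difference / full scale) * 100%.
H = (2.62 / 438) * 100
H = 0.598 %FS

0.598 %FS


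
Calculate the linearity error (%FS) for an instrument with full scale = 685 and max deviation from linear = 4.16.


Linearity error = (max deviation / full scale) * 100%.
Linearity = (4.16 / 685) * 100
Linearity = 0.607 %FS

0.607 %FS


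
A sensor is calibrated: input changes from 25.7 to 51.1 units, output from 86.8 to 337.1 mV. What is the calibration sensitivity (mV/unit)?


Sensitivity = (y2 - y1) / (x2 - x1).
S = (337.1 - 86.8) / (51.1 - 25.7)
S = 250.3 / 25.4
S = 9.8543 mV/unit

9.8543 mV/unit


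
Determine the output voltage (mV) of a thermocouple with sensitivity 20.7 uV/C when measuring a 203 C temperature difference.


The thermocouple output V = sensitivity * dT.
V = 20.7 uV/C * 203 C
V = 4202.1 uV
V = 4.202 mV

4.202 mV


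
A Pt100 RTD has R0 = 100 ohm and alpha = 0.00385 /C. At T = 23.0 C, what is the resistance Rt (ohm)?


The RTD equation: Rt = R0 * (1 + alpha * T).
Rt = 100 * (1 + 0.00385 * 23.0)
Rt = 100 * (1 + 0.08855)
Rt = 100 * 1.08855
Rt = 108.855 ohm

108.855 ohm


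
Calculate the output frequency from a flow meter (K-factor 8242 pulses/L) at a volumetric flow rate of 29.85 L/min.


Frequency = K * Q / 60 (converting L/min to L/s).
f = 8242 * 29.85 / 60
f = 246023.7 / 60
f = 4100.4 Hz

4100.4 Hz


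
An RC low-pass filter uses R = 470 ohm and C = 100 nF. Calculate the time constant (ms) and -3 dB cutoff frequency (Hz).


Time constant: tau = R * C.
tau = 470 * 1.00e-07 = 4.7e-05 s
tau = 0.047 ms
Cutoff frequency: fc = 1 / (2*pi*R*C).
fc = 1 / (2*pi*4.7e-05) = 3386.28 Hz

tau = 0.047 ms, fc = 3386.28 Hz


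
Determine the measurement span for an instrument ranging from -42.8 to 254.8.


Span = upper range - lower range.
Span = 254.8 - (-42.8)
Span = 297.6

297.6


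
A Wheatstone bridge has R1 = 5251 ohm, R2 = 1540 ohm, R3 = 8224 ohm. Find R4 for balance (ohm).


At balance: R1*R4 = R2*R3, so R4 = R2*R3/R1.
R4 = 1540 * 8224 / 5251
R4 = 12664960 / 5251
R4 = 2411.91 ohm

2411.91 ohm


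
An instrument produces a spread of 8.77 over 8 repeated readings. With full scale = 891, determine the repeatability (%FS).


Repeatability = (spread / full scale) * 100%.
R = (8.77 / 891) * 100
R = 0.984 %FS

0.984 %FS


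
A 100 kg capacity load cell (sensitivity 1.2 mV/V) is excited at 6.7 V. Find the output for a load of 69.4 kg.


Vout = rated_output * Vex * (load / capacity).
Vout = 1.2 * 6.7 * (69.4 / 100)
Vout = 1.2 * 6.7 * 0.694
Vout = 5.58 mV

5.58 mV


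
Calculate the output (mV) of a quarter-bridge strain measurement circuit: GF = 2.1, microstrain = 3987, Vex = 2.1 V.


Quarter bridge output: Vout = (GF * epsilon * Vex) / 4.
Vout = (2.1 * 3987e-6 * 2.1) / 4
Vout = 0.01758267 / 4 V
Vout = 0.00439567 V = 4.3957 mV

4.3957 mV


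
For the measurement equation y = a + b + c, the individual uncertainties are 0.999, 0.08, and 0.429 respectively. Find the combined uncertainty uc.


For a sum of independent quantities, uc = sqrt(u1^2 + u2^2 + u3^2).
uc = sqrt(0.999^2 + 0.08^2 + 0.429^2)
uc = sqrt(0.998001 + 0.0064 + 0.184041)
uc = 1.0902

1.0902


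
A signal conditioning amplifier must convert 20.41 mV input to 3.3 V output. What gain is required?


Gain = Vout / Vin (converting to same units).
G = 3.3 V / 20.41 mV
G = 3300.0 mV / 20.41 mV
G = 161.69

161.69


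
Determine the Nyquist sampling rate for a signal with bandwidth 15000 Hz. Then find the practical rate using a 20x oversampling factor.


By Nyquist theorem, fs_min = 2 * fmax.
fs_min = 2 * 15000 = 30000 Hz
Practical rate = 20 * fs_min = 20 * 30000 = 600000 Hz

fs_min = 30000 Hz, fs_practical = 600000 Hz


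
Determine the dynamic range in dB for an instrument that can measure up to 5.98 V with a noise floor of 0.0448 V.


Dynamic range = 20 * log10(Vmax / Vnoise).
DR = 20 * log10(5.98 / 0.0448)
DR = 20 * log10(133.48)
DR = 42.51 dB

42.51 dB


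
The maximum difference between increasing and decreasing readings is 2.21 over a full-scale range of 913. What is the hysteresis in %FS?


Hysteresis = (max difference / full scale) * 100%.
H = (2.21 / 913) * 100
H = 0.242 %FS

0.242 %FS


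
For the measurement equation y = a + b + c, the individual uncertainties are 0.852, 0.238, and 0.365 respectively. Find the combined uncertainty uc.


For a sum of independent quantities, uc = sqrt(u1^2 + u2^2 + u3^2).
uc = sqrt(0.852^2 + 0.238^2 + 0.365^2)
uc = sqrt(0.725904 + 0.056644 + 0.133225)
uc = 0.957

0.957


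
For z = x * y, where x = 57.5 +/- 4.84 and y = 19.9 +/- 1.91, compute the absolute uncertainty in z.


For a product z = x*y, the relative uncertainty is:
uz/z = sqrt((ux/x)^2 + (uy/y)^2)
Relative uncertainties: ux/x = 4.84/57.5 = 0.084174
uy/y = 1.91/19.9 = 0.09598
z = 57.5 * 19.9 = 1144.2
uz = 1144.2 * sqrt(0.084174^2 + 0.09598^2) = 146.076

146.076


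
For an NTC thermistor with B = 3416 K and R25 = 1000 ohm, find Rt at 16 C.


NTC thermistor equation: Rt = R25 * exp(B * (1/T - 1/T25)).
T in Kelvin: 289.15 K, T25 = 298.15 K
1/T - 1/T25 = 1/289.15 - 1/298.15 = 0.0001044
B * (1/T - 1/T25) = 3416 * 0.0001044 = 0.3566
Rt = 1000 * exp(0.3566) = 1428.5 ohm

1428.5 ohm


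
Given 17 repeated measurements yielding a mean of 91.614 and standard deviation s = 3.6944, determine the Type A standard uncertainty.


The standard uncertainty for Type A evaluation is u = s / sqrt(n).
u = 3.6944 / sqrt(17)
u = 3.6944 / 4.1231
u = 0.896

0.896


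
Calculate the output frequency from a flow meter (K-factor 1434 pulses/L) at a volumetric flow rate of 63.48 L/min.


Frequency = K * Q / 60 (converting L/min to L/s).
f = 1434 * 63.48 / 60
f = 91030.32 / 60
f = 1517.17 Hz

1517.17 Hz


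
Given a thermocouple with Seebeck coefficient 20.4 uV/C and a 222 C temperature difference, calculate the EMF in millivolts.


The thermocouple output V = sensitivity * dT.
V = 20.4 uV/C * 222 C
V = 4528.8 uV
V = 4.529 mV

4.529 mV


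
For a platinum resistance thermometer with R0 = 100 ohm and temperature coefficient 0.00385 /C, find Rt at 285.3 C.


The RTD equation: Rt = R0 * (1 + alpha * T).
Rt = 100 * (1 + 0.00385 * 285.3)
Rt = 100 * (1 + 1.098405)
Rt = 100 * 2.098405
Rt = 209.841 ohm

209.841 ohm


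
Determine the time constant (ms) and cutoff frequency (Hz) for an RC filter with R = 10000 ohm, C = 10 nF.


Time constant: tau = R * C.
tau = 10000 * 1.00e-08 = 0.0001 s
tau = 0.1 ms
Cutoff frequency: fc = 1 / (2*pi*R*C).
fc = 1 / (2*pi*0.0001) = 1591.55 Hz

tau = 0.1 ms, fc = 1591.55 Hz


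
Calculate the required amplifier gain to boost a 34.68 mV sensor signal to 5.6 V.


Gain = Vout / Vin (converting to same units).
G = 5.6 V / 34.68 mV
G = 5600.0 mV / 34.68 mV
G = 161.48

161.48


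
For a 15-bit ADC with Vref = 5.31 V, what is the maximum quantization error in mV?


The maximum quantization error is +/- LSB/2.
LSB = Vref / 2^n = 5.31 / 32768 = 0.00016205 V
Max error = LSB / 2 = 0.00016205 / 2 = 8.102e-05 V
Max error = 0.081 mV

0.081 mV


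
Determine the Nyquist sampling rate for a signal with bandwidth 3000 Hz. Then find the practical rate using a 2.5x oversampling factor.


By Nyquist theorem, fs_min = 2 * fmax.
fs_min = 2 * 3000 = 6000 Hz
Practical rate = 2.5 * fs_min = 2.5 * 6000 = 15000 Hz

fs_min = 6000 Hz, fs_practical = 15000 Hz


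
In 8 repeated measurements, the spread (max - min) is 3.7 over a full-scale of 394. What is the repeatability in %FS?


Repeatability = (spread / full scale) * 100%.
R = (3.7 / 394) * 100
R = 0.939 %FS

0.939 %FS


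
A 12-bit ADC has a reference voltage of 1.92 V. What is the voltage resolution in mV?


The resolution (LSB) of an ADC is Vref / 2^n.
LSB = 1.92 / 2^12
LSB = 1.92 / 4096
LSB = 0.00046875 V = 0.46875 mV

0.46875 mV


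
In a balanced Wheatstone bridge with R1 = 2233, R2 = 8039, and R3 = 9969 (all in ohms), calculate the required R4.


At balance: R1*R4 = R2*R3, so R4 = R2*R3/R1.
R4 = 8039 * 9969 / 2233
R4 = 80140791 / 2233
R4 = 35889.29 ohm

35889.29 ohm


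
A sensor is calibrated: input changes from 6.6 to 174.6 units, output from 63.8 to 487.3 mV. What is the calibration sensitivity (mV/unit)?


Sensitivity = (y2 - y1) / (x2 - x1).
S = (487.3 - 63.8) / (174.6 - 6.6)
S = 423.5 / 168.0
S = 2.5208 mV/unit

2.5208 mV/unit


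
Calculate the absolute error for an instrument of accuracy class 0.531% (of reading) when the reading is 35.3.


Absolute error = (accuracy% / 100) * reading.
Error = (0.531 / 100) * 35.3
Error = 0.00531 * 35.3
Error = 0.1874

0.1874


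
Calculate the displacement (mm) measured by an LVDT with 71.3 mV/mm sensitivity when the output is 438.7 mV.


Displacement = Vout / sensitivity.
d = 438.7 / 71.3
d = 6.153 mm

6.153 mm


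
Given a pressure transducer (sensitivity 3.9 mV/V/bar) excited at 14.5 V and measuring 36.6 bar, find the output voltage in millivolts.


Output = sensitivity * Vex * P.
Vout = 3.9 * 14.5 * 36.6
Vout = 56.55 * 36.6
Vout = 2069.73 mV

2069.73 mV


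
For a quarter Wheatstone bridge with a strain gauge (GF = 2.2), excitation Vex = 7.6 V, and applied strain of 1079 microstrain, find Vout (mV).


Quarter bridge output: Vout = (GF * epsilon * Vex) / 4.
Vout = (2.2 * 1079e-6 * 7.6) / 4
Vout = 0.01804088 / 4 V
Vout = 0.00451022 V = 4.5102 mV

4.5102 mV


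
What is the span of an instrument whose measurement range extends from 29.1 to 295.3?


Span = upper range - lower range.
Span = 295.3 - (29.1)
Span = 266.2

266.2


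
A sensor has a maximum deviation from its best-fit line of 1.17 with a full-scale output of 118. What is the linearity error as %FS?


Linearity error = (max deviation / full scale) * 100%.
Linearity = (1.17 / 118) * 100
Linearity = 0.992 %FS

0.992 %FS


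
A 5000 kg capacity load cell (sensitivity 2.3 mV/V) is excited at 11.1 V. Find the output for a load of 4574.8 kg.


Vout = rated_output * Vex * (load / capacity).
Vout = 2.3 * 11.1 * (4574.8 / 5000)
Vout = 2.3 * 11.1 * 0.91496
Vout = 23.359 mV

23.359 mV


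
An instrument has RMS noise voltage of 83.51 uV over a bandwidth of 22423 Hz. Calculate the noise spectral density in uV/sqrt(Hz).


Noise spectral density = Vrms / sqrt(BW).
NSD = 83.51 / sqrt(22423)
NSD = 83.51 / 149.7431
NSD = 0.5577 uV/sqrt(Hz)

0.5577 uV/sqrt(Hz)


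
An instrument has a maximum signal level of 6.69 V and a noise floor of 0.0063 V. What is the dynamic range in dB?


Dynamic range = 20 * log10(Vmax / Vnoise).
DR = 20 * log10(6.69 / 0.0063)
DR = 20 * log10(1061.9)
DR = 60.52 dB

60.52 dB


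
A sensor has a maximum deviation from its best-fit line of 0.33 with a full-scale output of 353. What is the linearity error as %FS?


Linearity error = (max deviation / full scale) * 100%.
Linearity = (0.33 / 353) * 100
Linearity = 0.093 %FS

0.093 %FS


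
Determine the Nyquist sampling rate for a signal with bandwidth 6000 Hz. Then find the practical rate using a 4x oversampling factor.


By Nyquist theorem, fs_min = 2 * fmax.
fs_min = 2 * 6000 = 12000 Hz
Practical rate = 4 * fs_min = 4 * 12000 = 48000 Hz

fs_min = 12000 Hz, fs_practical = 48000 Hz


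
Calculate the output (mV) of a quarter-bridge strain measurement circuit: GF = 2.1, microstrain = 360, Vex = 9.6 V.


Quarter bridge output: Vout = (GF * epsilon * Vex) / 4.
Vout = (2.1 * 360e-6 * 9.6) / 4
Vout = 0.0072576 / 4 V
Vout = 0.0018144 V = 1.8144 mV

1.8144 mV


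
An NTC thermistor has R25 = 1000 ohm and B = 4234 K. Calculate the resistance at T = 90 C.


NTC thermistor equation: Rt = R25 * exp(B * (1/T - 1/T25)).
T in Kelvin: 363.15 K, T25 = 298.15 K
1/T - 1/T25 = 1/363.15 - 1/298.15 = -0.00060033
B * (1/T - 1/T25) = 4234 * -0.00060033 = -2.5418
Rt = 1000 * exp(-2.5418) = 78.7 ohm

78.7 ohm


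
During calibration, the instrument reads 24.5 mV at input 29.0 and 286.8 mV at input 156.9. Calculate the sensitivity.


Sensitivity = (y2 - y1) / (x2 - x1).
S = (286.8 - 24.5) / (156.9 - 29.0)
S = 262.3 / 127.9
S = 2.0508 mV/unit

2.0508 mV/unit


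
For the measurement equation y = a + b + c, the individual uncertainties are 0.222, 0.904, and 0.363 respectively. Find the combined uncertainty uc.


For a sum of independent quantities, uc = sqrt(u1^2 + u2^2 + u3^2).
uc = sqrt(0.222^2 + 0.904^2 + 0.363^2)
uc = sqrt(0.049284 + 0.817216 + 0.131769)
uc = 0.9991

0.9991


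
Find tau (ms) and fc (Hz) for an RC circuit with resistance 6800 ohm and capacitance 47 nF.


Time constant: tau = R * C.
tau = 6800 * 4.70e-08 = 0.0003196 s
tau = 0.3196 ms
Cutoff frequency: fc = 1 / (2*pi*R*C).
fc = 1 / (2*pi*0.0003196) = 497.98 Hz

tau = 0.3196 ms, fc = 497.98 Hz


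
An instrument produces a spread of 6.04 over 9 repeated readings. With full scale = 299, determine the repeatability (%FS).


Repeatability = (spread / full scale) * 100%.
R = (6.04 / 299) * 100
R = 2.02 %FS

2.02 %FS


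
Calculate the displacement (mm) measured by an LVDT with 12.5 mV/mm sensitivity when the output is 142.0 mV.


Displacement = Vout / sensitivity.
d = 142.0 / 12.5
d = 11.36 mm

11.36 mm


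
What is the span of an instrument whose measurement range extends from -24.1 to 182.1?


Span = upper range - lower range.
Span = 182.1 - (-24.1)
Span = 206.2

206.2


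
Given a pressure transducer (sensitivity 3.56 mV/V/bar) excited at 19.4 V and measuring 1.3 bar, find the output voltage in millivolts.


Output = sensitivity * Vex * P.
Vout = 3.56 * 19.4 * 1.3
Vout = 69.064 * 1.3
Vout = 89.78 mV

89.78 mV


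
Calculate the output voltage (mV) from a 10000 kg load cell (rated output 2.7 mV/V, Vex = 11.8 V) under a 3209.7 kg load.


Vout = rated_output * Vex * (load / capacity).
Vout = 2.7 * 11.8 * (3209.7 / 10000)
Vout = 2.7 * 11.8 * 0.32097
Vout = 10.226 mV

10.226 mV


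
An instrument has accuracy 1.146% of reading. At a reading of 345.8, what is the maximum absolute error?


Absolute error = (accuracy% / 100) * reading.
Error = (1.146 / 100) * 345.8
Error = 0.01146 * 345.8
Error = 3.9629

3.9629


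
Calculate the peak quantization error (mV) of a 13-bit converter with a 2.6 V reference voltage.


The maximum quantization error is +/- LSB/2.
LSB = Vref / 2^n = 2.6 / 8192 = 0.00031738 V
Max error = LSB / 2 = 0.00031738 / 2 = 0.00015869 V
Max error = 0.1587 mV

0.1587 mV


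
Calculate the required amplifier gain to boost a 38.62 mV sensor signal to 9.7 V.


Gain = Vout / Vin (converting to same units).
G = 9.7 V / 38.62 mV
G = 9700.0 mV / 38.62 mV
G = 251.17

251.17


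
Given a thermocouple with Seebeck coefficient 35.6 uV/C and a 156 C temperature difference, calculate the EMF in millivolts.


The thermocouple output V = sensitivity * dT.
V = 35.6 uV/C * 156 C
V = 5553.6 uV
V = 5.554 mV

5.554 mV


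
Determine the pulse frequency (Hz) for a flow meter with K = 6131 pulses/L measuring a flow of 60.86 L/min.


Frequency = K * Q / 60 (converting L/min to L/s).
f = 6131 * 60.86 / 60
f = 373132.66 / 60
f = 6218.88 Hz

6218.88 Hz


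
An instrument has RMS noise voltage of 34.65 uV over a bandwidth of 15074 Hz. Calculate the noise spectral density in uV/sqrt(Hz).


Noise spectral density = Vrms / sqrt(BW).
NSD = 34.65 / sqrt(15074)
NSD = 34.65 / 122.7762
NSD = 0.2822 uV/sqrt(Hz)

0.2822 uV/sqrt(Hz)


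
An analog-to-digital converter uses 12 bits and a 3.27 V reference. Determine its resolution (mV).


The resolution (LSB) of an ADC is Vref / 2^n.
LSB = 3.27 / 2^12
LSB = 3.27 / 4096
LSB = 0.00079834 V = 0.79833984 mV

0.79833984 mV


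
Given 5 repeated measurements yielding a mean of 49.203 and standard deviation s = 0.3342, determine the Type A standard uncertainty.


The standard uncertainty for Type A evaluation is u = s / sqrt(n).
u = 0.3342 / sqrt(5)
u = 0.3342 / 2.2361
u = 0.1495

0.1495


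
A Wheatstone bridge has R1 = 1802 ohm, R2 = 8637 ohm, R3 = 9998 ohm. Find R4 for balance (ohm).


At balance: R1*R4 = R2*R3, so R4 = R2*R3/R1.
R4 = 8637 * 9998 / 1802
R4 = 86352726 / 1802
R4 = 47920.49 ohm

47920.49 ohm


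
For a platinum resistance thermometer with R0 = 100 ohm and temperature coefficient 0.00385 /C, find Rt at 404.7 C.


The RTD equation: Rt = R0 * (1 + alpha * T).
Rt = 100 * (1 + 0.00385 * 404.7)
Rt = 100 * (1 + 1.558095)
Rt = 100 * 2.558095
Rt = 255.809 ohm

255.809 ohm


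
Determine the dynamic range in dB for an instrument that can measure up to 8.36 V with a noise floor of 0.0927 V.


Dynamic range = 20 * log10(Vmax / Vnoise).
DR = 20 * log10(8.36 / 0.0927)
DR = 20 * log10(90.18)
DR = 39.1 dB

39.1 dB


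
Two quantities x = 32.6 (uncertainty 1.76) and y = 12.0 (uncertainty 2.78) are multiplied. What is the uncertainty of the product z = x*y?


For a product z = x*y, the relative uncertainty is:
uz/z = sqrt((ux/x)^2 + (uy/y)^2)
Relative uncertainties: ux/x = 1.76/32.6 = 0.053988
uy/y = 2.78/12.0 = 0.231667
z = 32.6 * 12.0 = 391.2
uz = 391.2 * sqrt(0.053988^2 + 0.231667^2) = 93.056

93.056


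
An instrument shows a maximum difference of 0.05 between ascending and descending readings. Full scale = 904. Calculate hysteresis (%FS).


Hysteresis = (max difference / full scale) * 100%.
H = (0.05 / 904) * 100
H = 0.006 %FS

0.006 %FS


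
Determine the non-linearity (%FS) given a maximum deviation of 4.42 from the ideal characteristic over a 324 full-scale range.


Linearity error = (max deviation / full scale) * 100%.
Linearity = (4.42 / 324) * 100
Linearity = 1.364 %FS

1.364 %FS


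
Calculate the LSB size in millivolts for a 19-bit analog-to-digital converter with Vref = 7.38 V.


The resolution (LSB) of an ADC is Vref / 2^n.
LSB = 7.38 / 2^19
LSB = 7.38 / 524288
LSB = 1.408e-05 V = 0.01407623 mV

0.01407623 mV


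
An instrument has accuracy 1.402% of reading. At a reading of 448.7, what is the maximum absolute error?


Absolute error = (accuracy% / 100) * reading.
Error = (1.402 / 100) * 448.7
Error = 0.01402 * 448.7
Error = 6.2908

6.2908


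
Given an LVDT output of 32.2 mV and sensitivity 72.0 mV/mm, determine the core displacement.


Displacement = Vout / sensitivity.
d = 32.2 / 72.0
d = 0.447 mm

0.447 mm


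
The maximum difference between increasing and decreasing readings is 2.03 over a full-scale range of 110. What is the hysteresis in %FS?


Hysteresis = (max difference / full scale) * 100%.
H = (2.03 / 110) * 100
H = 1.845 %FS

1.845 %FS


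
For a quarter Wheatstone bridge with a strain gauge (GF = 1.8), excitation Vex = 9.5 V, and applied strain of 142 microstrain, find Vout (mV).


Quarter bridge output: Vout = (GF * epsilon * Vex) / 4.
Vout = (1.8 * 142e-6 * 9.5) / 4
Vout = 0.0024282 / 4 V
Vout = 0.00060705 V = 0.607 mV

0.607 mV


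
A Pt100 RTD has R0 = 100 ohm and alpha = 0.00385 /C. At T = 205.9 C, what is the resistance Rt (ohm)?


The RTD equation: Rt = R0 * (1 + alpha * T).
Rt = 100 * (1 + 0.00385 * 205.9)
Rt = 100 * (1 + 0.792715)
Rt = 100 * 1.792715
Rt = 179.272 ohm

179.272 ohm


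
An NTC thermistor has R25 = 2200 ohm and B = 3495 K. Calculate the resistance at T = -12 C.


NTC thermistor equation: Rt = R25 * exp(B * (1/T - 1/T25)).
T in Kelvin: 261.15 K, T25 = 298.15 K
1/T - 1/T25 = 1/261.15 - 1/298.15 = 0.0004752
B * (1/T - 1/T25) = 3495 * 0.0004752 = 1.6608
Rt = 2200 * exp(1.6608) = 11580.0 ohm

11580.0 ohm


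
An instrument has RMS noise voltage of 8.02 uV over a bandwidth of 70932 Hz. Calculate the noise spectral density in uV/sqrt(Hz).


Noise spectral density = Vrms / sqrt(BW).
NSD = 8.02 / sqrt(70932)
NSD = 8.02 / 266.3306
NSD = 0.0301 uV/sqrt(Hz)

0.0301 uV/sqrt(Hz)


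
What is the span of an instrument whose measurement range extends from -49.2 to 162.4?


Span = upper range - lower range.
Span = 162.4 - (-49.2)
Span = 211.6

211.6


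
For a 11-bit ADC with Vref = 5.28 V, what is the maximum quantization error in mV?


The maximum quantization error is +/- LSB/2.
LSB = Vref / 2^n = 5.28 / 2048 = 0.00257813 V
Max error = LSB / 2 = 0.00257813 / 2 = 0.00128906 V
Max error = 1.2891 mV

1.2891 mV


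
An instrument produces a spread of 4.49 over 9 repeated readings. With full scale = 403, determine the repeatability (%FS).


Repeatability = (spread / full scale) * 100%.
R = (4.49 / 403) * 100
R = 1.114 %FS

1.114 %FS


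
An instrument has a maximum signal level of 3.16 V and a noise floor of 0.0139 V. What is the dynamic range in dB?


Dynamic range = 20 * log10(Vmax / Vnoise).
DR = 20 * log10(3.16 / 0.0139)
DR = 20 * log10(227.34)
DR = 47.13 dB

47.13 dB


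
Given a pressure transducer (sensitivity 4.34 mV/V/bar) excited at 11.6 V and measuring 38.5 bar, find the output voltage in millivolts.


Output = sensitivity * Vex * P.
Vout = 4.34 * 11.6 * 38.5
Vout = 50.344 * 38.5
Vout = 1938.24 mV

1938.24 mV


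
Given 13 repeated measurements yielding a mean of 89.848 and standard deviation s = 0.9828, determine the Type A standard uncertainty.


The standard uncertainty for Type A evaluation is u = s / sqrt(n).
u = 0.9828 / sqrt(13)
u = 0.9828 / 3.6056
u = 0.2726

0.2726


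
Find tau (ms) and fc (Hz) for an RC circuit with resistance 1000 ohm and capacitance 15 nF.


Time constant: tau = R * C.
tau = 1000 * 1.50e-08 = 1.5e-05 s
tau = 0.015 ms
Cutoff frequency: fc = 1 / (2*pi*R*C).
fc = 1 / (2*pi*1.5e-05) = 10610.33 Hz

tau = 0.015 ms, fc = 10610.33 Hz


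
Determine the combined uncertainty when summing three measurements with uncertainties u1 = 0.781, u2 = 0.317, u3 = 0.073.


For a sum of independent quantities, uc = sqrt(u1^2 + u2^2 + u3^2).
uc = sqrt(0.781^2 + 0.317^2 + 0.073^2)
uc = sqrt(0.609961 + 0.100489 + 0.005329)
uc = 0.846

0.846


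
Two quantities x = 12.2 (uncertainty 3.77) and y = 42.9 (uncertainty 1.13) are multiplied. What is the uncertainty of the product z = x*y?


For a product z = x*y, the relative uncertainty is:
uz/z = sqrt((ux/x)^2 + (uy/y)^2)
Relative uncertainties: ux/x = 3.77/12.2 = 0.309016
uy/y = 1.13/42.9 = 0.02634
z = 12.2 * 42.9 = 523.4
uz = 523.4 * sqrt(0.309016^2 + 0.02634^2) = 162.319

162.319


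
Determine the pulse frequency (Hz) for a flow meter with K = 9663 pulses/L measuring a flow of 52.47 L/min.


Frequency = K * Q / 60 (converting L/min to L/s).
f = 9663 * 52.47 / 60
f = 507017.61 / 60
f = 8450.29 Hz

8450.29 Hz


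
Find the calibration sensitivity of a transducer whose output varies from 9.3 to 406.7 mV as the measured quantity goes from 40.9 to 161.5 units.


Sensitivity = (y2 - y1) / (x2 - x1).
S = (406.7 - 9.3) / (161.5 - 40.9)
S = 397.4 / 120.6
S = 3.2952 mV/unit

3.2952 mV/unit


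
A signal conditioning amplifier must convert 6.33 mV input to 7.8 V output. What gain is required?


Gain = Vout / Vin (converting to same units).
G = 7.8 V / 6.33 mV
G = 7800.0 mV / 6.33 mV
G = 1232.23

1232.23


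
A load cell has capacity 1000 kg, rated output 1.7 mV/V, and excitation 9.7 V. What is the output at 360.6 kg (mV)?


Vout = rated_output * Vex * (load / capacity).
Vout = 1.7 * 9.7 * (360.6 / 1000)
Vout = 1.7 * 9.7 * 0.3606
Vout = 5.946 mV

5.946 mV


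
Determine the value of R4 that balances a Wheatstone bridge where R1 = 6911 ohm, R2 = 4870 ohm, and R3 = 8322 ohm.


At balance: R1*R4 = R2*R3, so R4 = R2*R3/R1.
R4 = 4870 * 8322 / 6911
R4 = 40528140 / 6911
R4 = 5864.29 ohm

5864.29 ohm


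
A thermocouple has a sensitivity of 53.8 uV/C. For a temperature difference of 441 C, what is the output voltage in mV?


The thermocouple output V = sensitivity * dT.
V = 53.8 uV/C * 441 C
V = 23725.8 uV
V = 23.726 mV

23.726 mV


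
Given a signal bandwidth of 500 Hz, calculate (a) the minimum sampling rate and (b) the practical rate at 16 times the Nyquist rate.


By Nyquist theorem, fs_min = 2 * fmax.
fs_min = 2 * 500 = 1000 Hz
Practical rate = 16 * fs_min = 16 * 1000 = 16000 Hz

fs_min = 1000 Hz, fs_practical = 16000 Hz


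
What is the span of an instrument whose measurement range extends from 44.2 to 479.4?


Span = upper range - lower range.
Span = 479.4 - (44.2)
Span = 435.2

435.2


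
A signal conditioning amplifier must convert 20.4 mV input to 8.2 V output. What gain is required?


Gain = Vout / Vin (converting to same units).
G = 8.2 V / 20.4 mV
G = 8200.0 mV / 20.4 mV
G = 401.96

401.96


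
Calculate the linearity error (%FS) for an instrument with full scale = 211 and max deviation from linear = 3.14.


Linearity error = (max deviation / full scale) * 100%.
Linearity = (3.14 / 211) * 100
Linearity = 1.488 %FS

1.488 %FS
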